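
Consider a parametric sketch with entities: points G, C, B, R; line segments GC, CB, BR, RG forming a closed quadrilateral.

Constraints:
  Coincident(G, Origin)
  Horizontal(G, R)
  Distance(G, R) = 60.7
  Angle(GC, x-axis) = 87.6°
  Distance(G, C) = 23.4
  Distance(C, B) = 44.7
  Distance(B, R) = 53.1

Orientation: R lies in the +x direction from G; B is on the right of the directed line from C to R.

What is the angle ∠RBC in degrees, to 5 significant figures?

81.464°

Checks: |CB| = 44.70 ✓; |BR| = 53.10 ✓.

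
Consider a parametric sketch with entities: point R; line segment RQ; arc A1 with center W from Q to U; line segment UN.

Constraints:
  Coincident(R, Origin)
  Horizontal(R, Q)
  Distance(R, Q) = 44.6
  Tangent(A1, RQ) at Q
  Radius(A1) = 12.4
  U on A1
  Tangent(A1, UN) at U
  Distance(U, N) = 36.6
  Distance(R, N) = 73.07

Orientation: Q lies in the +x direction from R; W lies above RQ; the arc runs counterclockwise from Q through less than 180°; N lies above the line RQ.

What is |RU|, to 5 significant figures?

58.551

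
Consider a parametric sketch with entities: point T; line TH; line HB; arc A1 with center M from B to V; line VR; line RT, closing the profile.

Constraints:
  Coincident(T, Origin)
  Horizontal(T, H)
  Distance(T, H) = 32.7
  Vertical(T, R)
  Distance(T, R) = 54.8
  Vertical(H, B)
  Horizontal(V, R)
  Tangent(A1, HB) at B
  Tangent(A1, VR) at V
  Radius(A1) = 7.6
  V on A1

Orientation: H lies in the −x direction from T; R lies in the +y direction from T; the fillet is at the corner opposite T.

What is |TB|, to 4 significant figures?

57.42

T is at the origin; TH is horizontal with |TH| = 32.7 and H on the −x side, so H = (-32.70, 0.000). TR is vertical with |TR| = 54.8 and R on the +y side, so R = (0.000, 54.80). The virtual corner opposite T is at (-32.70, 54.80). A1 meets HB tangentially, so MB is at right angles to HB and the tangent condition forces MV to be normal to VR, with radius 7.6, so the center M sits 7.6 in from both sides at M = (-25.10, 47.20). That places the tangent points at B = (-32.70, 47.20) on HB and V = (-25.10, 54.80) on VR. Then |TB| = |B − T| = 57.42.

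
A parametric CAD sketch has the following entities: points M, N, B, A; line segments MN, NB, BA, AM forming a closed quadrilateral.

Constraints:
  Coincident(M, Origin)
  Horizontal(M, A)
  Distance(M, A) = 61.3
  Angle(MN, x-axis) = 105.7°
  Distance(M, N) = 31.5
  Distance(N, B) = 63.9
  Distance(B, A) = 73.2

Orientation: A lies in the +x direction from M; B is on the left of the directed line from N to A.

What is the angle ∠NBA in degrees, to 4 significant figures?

67.06°

M is at the origin; M and A share the same y with |MA| = 61.3 and A in +x, so A = (61.3, 0). MN runs at 105.7° with |MN| = 31.5, so N = (-8.524, 30.32). B is determined by |NB| = 63.9 and |BA| = 73.2 together: it lies at the intersection of circle(N, 63.9) and circle(A, 73.2). With |NA| = 76.12, the foot of the radical line on NA is 29.69 from N and the perpendicular offset is √(63.9² − 29.69²) = 56.58. Taking the left-of-NA solution: B = (41.25, 70.40).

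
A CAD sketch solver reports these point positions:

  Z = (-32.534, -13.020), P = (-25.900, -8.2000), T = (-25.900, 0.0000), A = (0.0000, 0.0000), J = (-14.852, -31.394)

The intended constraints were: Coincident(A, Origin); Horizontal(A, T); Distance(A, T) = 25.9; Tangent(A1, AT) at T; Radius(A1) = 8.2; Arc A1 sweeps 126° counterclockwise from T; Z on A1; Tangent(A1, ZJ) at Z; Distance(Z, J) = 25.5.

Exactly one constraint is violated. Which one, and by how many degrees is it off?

Tangent(A1, ZJ) at Z — off by 7.90°.

A = (0.00, 0.00) ✓; A.y = 0.00, T.y = 0.00 ✓; |AT| = 25.90 ✓; ∠(PT, TA) = 90.00° ✓; |PT| = 8.200 ✓; bearing(P→Z) − bearing(P→T) = 126.0° ✓; |PZ| = 8.200 ✓; ∠(PZ, ZJ) = 82.10° ✗; |ZJ| = 25.50 ✓.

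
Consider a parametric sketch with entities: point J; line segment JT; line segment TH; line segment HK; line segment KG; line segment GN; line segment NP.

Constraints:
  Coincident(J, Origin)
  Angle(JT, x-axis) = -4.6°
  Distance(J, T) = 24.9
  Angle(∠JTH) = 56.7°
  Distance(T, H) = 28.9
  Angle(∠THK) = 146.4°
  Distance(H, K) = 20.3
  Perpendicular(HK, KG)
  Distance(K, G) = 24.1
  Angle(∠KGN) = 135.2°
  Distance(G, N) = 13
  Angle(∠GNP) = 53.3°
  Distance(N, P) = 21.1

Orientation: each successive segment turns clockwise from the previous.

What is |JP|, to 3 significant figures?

16.2

∠KGN = 135.2° gives GN at 63.7° from the x-axis; with |GN| = 13.0, N = (-14.1, 3.27). ∠GNP = 53.3° gives NP at -63.0° from the x-axis; with |NP| = 21.1, P = (-4.49, -15.5). Then |JP| = |P − J| = 16.2.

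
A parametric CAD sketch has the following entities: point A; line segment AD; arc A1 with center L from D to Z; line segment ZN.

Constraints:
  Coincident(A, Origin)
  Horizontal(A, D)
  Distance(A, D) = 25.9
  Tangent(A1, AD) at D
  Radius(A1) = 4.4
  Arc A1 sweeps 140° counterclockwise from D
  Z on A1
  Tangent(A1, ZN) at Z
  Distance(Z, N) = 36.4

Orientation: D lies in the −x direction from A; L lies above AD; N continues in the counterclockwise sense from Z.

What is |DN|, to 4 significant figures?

39.99

A is at the origin; AD is horizontal with |AD| = 25.9 and D on the −x side, so D = (-25.90, 0.000). Tangency of A1 to AD means the radius LD is perpendicular to AD, so L = D + (0, 4.4) = (-25.90, 4.400). On A1, D sits at bearing -90° from L; a 140° counterclockwise sweep puts Z at bearing 50°, so Z = L + 4.4·(cos 50°, sin 50°) = (-23.07, 7.771). Tangency of A1 to ZN means the radius LZ is perpendicular to ZN, so ZN runs along (−sin 50°, cos 50°); with |ZN| = 36.4, N = (-50.96, 31.17). Then |DN| = |N − D| = 39.99.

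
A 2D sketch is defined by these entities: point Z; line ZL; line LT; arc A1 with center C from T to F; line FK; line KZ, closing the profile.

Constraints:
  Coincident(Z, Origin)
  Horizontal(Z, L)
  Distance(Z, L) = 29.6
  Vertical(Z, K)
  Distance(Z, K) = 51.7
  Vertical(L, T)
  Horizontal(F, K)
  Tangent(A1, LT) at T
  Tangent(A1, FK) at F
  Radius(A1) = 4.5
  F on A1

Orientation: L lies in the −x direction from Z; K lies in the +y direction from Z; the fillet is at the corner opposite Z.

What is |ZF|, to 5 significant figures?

57.471

The virtual corner opposite Z is at (-29.600, 51.700). Since A1 is tangent to LT there, CT ⟂ LT and tangency of A1 to FK means the radius CF is perpendicular to FK, with radius 4.5, so the center C sits 4.5 in from both sides at C = (-25.100, 47.200). That places the tangent points at T = (-29.600, 47.200) on LT and F = (-25.100, 51.700) on FK. Then |ZF| = |F − Z| = 57.471.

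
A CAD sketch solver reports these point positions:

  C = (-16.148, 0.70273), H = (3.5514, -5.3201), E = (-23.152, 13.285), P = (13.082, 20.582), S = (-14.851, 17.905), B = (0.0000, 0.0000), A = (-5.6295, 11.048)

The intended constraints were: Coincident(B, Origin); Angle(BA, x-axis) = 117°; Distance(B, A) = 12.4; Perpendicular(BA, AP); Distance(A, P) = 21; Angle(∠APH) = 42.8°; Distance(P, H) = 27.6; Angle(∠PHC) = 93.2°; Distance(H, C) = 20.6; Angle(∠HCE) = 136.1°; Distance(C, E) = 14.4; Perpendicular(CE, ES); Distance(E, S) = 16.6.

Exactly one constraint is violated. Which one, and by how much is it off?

Distance(E, S) = 16.6 — off by 7.10.

B = (0.00, 0.00) ✓; BA at 117.0° ✓; |BA| = 12.40 ✓; ∠(BA, AP) = 90.00° ✓; |AP| = 21.00 ✓; ∠APH = 42.80° ✓; |PH| = 27.60 ✓; ∠PHC = 93.20° ✓; |HC| = 20.60 ✓; ∠HCE = 136.1° ✓; |CE| = 14.40 ✓; ∠(CE, ES) = 90.00° ✓; |ES| = 9.500 ✗.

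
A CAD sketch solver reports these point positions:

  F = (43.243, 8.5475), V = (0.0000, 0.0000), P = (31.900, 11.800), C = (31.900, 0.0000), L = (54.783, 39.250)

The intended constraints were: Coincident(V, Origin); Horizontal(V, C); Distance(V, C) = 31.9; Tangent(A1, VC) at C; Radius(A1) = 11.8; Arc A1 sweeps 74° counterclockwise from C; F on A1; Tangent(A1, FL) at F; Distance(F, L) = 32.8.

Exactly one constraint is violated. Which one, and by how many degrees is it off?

Tangent(A1, FL) at F — off by 4.60°.

V = (0.00, 0.00) ✓; V.y = 0.00, C.y = 0.00 ✓; |VC| = 31.90 ✓; ∠(PC, CV) = 90.00° ✓; |PC| = 11.80 ✓; bearing(P→F) − bearing(P→C) = 74.00° ✓; |PF| = 11.80 ✓; ∠(PF, FL) = 94.60° ✗; |FL| = 32.80 ✓.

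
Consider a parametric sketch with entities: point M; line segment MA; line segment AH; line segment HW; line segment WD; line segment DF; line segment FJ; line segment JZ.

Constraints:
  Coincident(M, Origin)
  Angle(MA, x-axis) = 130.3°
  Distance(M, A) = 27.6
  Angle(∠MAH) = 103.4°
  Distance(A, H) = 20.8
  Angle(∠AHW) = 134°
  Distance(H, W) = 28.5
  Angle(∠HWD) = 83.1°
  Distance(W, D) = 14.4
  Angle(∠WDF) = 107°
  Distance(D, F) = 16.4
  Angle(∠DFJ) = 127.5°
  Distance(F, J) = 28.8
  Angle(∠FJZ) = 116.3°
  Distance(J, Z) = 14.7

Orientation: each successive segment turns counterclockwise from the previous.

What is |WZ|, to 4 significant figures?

38.70

∠DFJ = 127.5° gives FJ at 115.3° from the x-axis; with |FJ| = 28.8, J = (-35.42, 22.47). ∠FJZ = 116.3° gives JZ at 179.0° from the x-axis; with |JZ| = 14.7, Z = (-50.12, 22.73). Then |WZ| = |Z − W| = 38.70.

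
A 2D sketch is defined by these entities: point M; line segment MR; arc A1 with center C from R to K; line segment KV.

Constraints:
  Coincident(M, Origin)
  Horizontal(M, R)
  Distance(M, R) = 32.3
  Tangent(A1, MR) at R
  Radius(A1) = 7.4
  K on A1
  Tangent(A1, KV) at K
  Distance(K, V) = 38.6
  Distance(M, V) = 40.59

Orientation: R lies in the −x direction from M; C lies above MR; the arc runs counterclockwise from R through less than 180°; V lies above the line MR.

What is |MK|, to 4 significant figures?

25.93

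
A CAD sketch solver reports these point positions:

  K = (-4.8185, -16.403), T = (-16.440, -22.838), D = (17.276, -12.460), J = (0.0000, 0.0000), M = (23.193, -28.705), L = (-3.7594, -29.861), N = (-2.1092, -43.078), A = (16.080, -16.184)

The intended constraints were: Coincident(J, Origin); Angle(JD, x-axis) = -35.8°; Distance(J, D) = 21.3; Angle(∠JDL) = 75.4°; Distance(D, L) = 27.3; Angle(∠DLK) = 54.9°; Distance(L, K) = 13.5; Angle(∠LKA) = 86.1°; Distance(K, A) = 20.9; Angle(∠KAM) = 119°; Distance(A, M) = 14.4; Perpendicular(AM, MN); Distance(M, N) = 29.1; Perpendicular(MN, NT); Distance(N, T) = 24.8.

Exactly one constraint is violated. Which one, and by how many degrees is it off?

Perpendicular(MN, NT) — off by 5.70°.

J = (0.00, 0.00) ✓; JD at -35.80° ✓; |JD| = 21.30 ✓; ∠JDL = 75.40° ✓; |DL| = 27.30 ✓; ∠DLK = 54.90° ✓; |LK| = 13.50 ✓; ∠LKA = 86.10° ✓; |KA| = 20.90 ✓; ∠KAM = 119.0° ✓; |AM| = 14.40 ✓; ∠(AM, MN) = 90.00° ✓; |MN| = 29.10 ✓; ∠(MN, NT) = 84.30° ✗; |NT| = 24.80 ✓.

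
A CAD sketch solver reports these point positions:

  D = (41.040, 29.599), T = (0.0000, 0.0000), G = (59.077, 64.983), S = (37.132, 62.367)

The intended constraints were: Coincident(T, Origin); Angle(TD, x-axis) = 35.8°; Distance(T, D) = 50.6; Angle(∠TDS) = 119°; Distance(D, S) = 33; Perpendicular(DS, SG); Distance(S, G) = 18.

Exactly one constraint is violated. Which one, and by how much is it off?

Distance(S, G) = 18 — off by 4.10.

T = (0.00, 0.00) ✓; TD at 35.80° ✓; |TD| = 50.60 ✓; ∠TDS = 119.0° ✓; |DS| = 33.00 ✓; ∠(DS, SG) = 90.00° ✓; |SG| = 22.10 ✗.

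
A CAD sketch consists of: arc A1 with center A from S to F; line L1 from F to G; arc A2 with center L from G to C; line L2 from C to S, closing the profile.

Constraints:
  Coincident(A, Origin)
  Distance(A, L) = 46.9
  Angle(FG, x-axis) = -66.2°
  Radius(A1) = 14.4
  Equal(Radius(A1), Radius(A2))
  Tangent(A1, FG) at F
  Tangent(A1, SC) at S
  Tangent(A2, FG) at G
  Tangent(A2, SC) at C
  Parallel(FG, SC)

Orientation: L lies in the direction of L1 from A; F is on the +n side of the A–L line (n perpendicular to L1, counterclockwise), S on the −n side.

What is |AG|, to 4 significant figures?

49.06

The slot axis is L1's direction at -66.2°, so u = (cos -66.2°, sin -66.2°) = (0.4035, -0.9150) and n = (−sin -66.2°, cos -66.2°) = (0.9150, 0.4035). A is at the origin and L lies 46.9 along u from A, so L = 46.9·u = (18.93, -42.91). Tangency of A1 to both parallel lines with radius 14.4 puts F and S at A ± 14.4·n: F = (13.18, 5.811), S = (-13.18, -5.811). Equal radii place G and C the same way about L: G = L + 14.4·n = (32.10, -37.10), C = L − 14.4·n = (5.751, -48.72). Then |AG| = |G − A| = 49.06.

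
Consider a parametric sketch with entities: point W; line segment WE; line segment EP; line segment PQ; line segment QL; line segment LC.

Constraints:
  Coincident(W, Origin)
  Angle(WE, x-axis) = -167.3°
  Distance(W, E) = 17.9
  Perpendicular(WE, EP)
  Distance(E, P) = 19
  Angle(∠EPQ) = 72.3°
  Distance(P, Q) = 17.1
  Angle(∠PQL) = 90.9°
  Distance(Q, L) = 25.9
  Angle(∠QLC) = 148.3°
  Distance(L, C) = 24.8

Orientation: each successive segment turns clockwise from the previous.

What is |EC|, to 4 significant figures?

29.11

W is at the origin; WE runs at -167.3° with length 17.9, so E = (-17.46, -3.935). WE ⟂ EP, so EP runs at 102.7°; with |EP| = 19.0, P = (-21.64, 14.60). ∠EPQ = 72.3° gives PQ at -5.000° from the x-axis; with |PQ| = 17.1, Q = (-4.604, 13.11). ∠PQL = 90.9° gives QL at -94.10° from the x-axis; with |QL| = 25.9, L = (-6.456, -12.72). ∠QLC = 148.3° gives LC at -125.8° from the x-axis; with |LC| = 24.8, C = (-20.96, -32.84). Then |EC| = |C − E| = 29.11.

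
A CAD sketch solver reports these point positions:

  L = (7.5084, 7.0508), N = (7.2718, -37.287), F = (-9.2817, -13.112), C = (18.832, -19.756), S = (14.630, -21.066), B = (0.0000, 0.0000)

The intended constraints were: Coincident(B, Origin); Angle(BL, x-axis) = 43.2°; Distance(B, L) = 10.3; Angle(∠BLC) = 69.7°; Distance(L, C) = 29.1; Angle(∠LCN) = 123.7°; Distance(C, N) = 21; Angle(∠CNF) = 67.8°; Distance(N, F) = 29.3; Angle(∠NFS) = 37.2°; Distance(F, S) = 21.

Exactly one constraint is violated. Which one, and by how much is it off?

Distance(F, S) = 21 — off by 4.20.

B = (0.00, 0.00) ✓; BL at 43.20° ✓; |BL| = 10.30 ✓; ∠BLC = 69.70° ✓; |LC| = 29.10 ✓; ∠LCN = 123.7° ✓; |CN| = 21.00 ✓; ∠CNF = 67.80° ✓; |NF| = 29.30 ✓; ∠NFS = 37.20° ✓; |FS| = 25.20 ✗.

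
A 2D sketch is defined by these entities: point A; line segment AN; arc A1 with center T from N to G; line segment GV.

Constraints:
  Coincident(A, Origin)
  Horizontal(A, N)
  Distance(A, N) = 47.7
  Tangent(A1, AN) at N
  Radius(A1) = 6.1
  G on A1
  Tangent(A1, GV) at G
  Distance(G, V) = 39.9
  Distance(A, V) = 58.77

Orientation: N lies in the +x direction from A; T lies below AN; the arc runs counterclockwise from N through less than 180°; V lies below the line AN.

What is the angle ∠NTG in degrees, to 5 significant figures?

84.186°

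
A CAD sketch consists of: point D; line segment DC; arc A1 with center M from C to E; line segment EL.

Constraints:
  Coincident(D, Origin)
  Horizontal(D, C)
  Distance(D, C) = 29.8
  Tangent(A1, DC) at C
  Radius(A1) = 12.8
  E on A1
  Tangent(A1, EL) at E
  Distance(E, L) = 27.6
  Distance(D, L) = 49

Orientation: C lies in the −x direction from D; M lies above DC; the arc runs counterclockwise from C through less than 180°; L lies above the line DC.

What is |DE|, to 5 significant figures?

23.559

Checks: |ME| = 12.80 ✓; ∠(ME, EL) = 90.00° ✓; |EL| = 27.60 ✓; |DL| = 49.00 ✓.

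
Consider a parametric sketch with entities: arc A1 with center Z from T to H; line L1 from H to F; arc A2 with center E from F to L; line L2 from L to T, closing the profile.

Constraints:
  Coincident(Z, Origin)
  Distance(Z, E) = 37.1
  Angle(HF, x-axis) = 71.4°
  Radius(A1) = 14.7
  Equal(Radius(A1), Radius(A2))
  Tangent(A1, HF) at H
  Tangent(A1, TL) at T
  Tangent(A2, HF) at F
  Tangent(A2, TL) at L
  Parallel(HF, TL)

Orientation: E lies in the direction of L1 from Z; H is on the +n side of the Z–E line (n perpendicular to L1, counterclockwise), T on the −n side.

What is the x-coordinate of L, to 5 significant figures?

25.766

The slot axis is L1's direction at 71.4°, so u = (cos 71.4°, sin 71.4°) = (0.31896, 0.94777) and n = (−sin 71.4°, cos 71.4°) = (-0.94777, 0.31896). Z is at the origin and E lies 37.1 along u from Z, so E = 37.1·u = (11.833, 35.162). Tangency of A1 to both parallel lines with radius 14.7 puts H and T at Z ± 14.7·n: H = (-13.932, 4.6887), T = (13.932, -4.6887). Equal radii place F and L the same way about E: F = E + 14.7·n = (-2.0988, 39.851), L = E − 14.7·n = (25.766, 30.474). So L.x = 25.766.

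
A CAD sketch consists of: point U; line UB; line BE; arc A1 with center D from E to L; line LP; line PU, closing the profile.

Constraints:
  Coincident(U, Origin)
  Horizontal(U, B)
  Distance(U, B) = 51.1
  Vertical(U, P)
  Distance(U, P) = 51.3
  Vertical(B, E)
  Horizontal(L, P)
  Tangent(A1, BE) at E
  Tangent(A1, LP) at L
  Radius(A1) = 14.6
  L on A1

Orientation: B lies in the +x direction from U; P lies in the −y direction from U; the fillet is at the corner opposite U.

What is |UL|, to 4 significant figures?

62.96

The virtual corner opposite U is at (51.10, -51.30). The tangent condition forces DE to be normal to BE and tangency of A1 to LP means the radius DL is perpendicular to LP, with radius 14.6, so the center D sits 14.6 in from both sides at D = (36.50, -36.70). That places the tangent points at E = (51.10, -36.70) on BE and L = (36.50, -51.30) on LP. Then |UL| = |L − U| = 62.96.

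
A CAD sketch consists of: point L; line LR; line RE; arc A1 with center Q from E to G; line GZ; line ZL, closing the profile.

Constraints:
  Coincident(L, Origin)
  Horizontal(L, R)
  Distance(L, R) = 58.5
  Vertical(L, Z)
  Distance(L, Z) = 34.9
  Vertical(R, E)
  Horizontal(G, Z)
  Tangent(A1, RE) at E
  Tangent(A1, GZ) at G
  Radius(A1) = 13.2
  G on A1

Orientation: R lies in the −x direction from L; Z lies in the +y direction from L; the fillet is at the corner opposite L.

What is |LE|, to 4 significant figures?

62.40

L is at the origin; LR is horizontal with |LR| = 58.5 and R on the −x side, so R = (-58.50, 0.000). LZ is vertical with |LZ| = 34.9 and Z on the +y side, so Z = (0.000, 34.90). The virtual corner opposite L is at (-58.50, 34.90). A1 meets RE tangentially, so QE is at right angles to RE and since A1 is tangent to GZ there, QG ⟂ GZ, with radius 13.2, so the center Q sits 13.2 in from both sides at Q = (-45.30, 21.70). That places the tangent points at E = (-58.50, 21.70) on RE and G = (-45.30, 34.90) on GZ. Then |LE| = |E − L| = 62.40.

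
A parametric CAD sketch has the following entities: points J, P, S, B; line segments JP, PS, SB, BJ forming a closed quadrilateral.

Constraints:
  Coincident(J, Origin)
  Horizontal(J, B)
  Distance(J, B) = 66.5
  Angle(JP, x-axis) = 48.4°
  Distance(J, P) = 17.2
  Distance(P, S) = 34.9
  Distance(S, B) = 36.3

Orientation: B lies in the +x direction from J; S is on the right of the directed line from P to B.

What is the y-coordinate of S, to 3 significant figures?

-14.4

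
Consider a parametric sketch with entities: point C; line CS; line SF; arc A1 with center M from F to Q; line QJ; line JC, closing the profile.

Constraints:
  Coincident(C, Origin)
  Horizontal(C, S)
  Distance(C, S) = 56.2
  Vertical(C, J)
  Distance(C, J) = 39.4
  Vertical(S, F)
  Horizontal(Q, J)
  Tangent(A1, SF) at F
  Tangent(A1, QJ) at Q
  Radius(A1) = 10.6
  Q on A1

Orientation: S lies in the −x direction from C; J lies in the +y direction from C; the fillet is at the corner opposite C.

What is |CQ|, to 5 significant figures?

60.264

C is at the origin; CS is horizontal with |CS| = 56.2 and S on the −x side, so S = (-56.200, 0.0000). C and J share the same x with |CJ| = 39.4 and J on the +y side, so J = (0.0000, 39.400). The virtual corner opposite C is at (-56.200, 39.400). Since A1 is tangent to SF there, MF ⟂ SF and tangency of A1 to QJ means the radius MQ is perpendicular to QJ, with radius 10.6, so the center M sits 10.6 in from both sides at M = (-45.600, 28.800). That places the tangent points at F = (-56.200, 28.800) on SF and Q = (-45.600, 39.400) on QJ. Then |CQ| = |Q − C| = 60.264.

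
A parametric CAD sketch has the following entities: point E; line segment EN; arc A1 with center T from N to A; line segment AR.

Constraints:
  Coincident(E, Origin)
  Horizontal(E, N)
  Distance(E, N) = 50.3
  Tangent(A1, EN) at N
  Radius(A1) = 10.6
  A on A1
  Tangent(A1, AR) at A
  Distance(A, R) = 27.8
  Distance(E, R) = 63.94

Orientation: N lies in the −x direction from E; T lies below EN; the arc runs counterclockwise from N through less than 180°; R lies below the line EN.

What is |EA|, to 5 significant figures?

61.863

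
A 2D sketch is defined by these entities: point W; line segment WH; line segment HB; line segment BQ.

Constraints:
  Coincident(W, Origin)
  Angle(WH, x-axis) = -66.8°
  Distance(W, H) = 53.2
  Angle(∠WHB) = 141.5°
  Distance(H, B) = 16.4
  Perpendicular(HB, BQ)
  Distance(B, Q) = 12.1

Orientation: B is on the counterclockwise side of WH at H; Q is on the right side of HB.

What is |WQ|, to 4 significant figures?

73.57

∠WHB = 141.5°, so HB runs at -66.8° + (180° − 141.5°) = -28.30° from the x-axis; with |HB| = 16.4, B = H + 16.4·(cos -28.30°, sin -28.30°) = (35.40, -56.67). The perpendicularity gives BQ at right angles to HB; with |BQ| = 12.1 on the right of HB, Q = B + 12.1·(-0.4741, -0.8805) = (29.66, -67.33). Then |WQ| = |Q − W| = 73.57.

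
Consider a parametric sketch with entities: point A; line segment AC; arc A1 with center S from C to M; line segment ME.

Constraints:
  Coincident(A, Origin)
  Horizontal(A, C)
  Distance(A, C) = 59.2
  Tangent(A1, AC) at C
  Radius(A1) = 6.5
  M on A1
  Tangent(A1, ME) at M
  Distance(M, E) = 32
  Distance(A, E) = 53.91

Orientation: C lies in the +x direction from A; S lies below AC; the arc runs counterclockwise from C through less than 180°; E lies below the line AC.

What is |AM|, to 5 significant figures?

53.289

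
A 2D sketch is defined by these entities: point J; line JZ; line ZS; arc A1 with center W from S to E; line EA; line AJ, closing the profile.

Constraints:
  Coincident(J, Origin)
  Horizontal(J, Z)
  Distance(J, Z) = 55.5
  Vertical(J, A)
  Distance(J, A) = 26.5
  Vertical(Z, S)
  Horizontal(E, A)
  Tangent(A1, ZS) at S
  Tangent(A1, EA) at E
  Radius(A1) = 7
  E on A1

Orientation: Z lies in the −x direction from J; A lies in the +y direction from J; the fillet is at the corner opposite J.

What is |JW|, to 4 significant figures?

52.27

J is at the origin; J and Z share the same y with |JZ| = 55.5 and Z on the −x side, so Z = (-55.50, 0.000). JA is vertical with |JA| = 26.5 and A on the +y side, so A = (0.000, 26.50). The virtual corner opposite J is at (-55.50, 26.50). Since A1 is tangent to ZS there, WS ⟂ ZS and A1 meets EA tangentially, so WE is at right angles to EA, with radius 7.0, so the center W sits 7.0 in from both sides at W = (-48.50, 19.50). Then |JW| = |W − J| = 52.27.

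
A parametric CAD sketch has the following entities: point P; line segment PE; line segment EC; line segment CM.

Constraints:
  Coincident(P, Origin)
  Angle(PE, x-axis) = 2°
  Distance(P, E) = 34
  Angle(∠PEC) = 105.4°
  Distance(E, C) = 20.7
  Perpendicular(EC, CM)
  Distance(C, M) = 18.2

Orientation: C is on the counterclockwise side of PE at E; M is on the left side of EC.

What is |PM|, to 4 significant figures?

33.11

∠PEC = 105.4°, so EC runs at 2.0° + (180° − 105.4°) = 76.60° from the x-axis; with |EC| = 20.7, C = E + 20.7·(cos 76.60°, sin 76.60°) = (38.78, 21.32). The perpendicularity gives CM at right angles to EC; with |CM| = 18.2 on the left of EC, M = C + 18.2·(-0.9728, 0.2317) = (21.07, 25.54). Then |PM| = |M − P| = 33.11.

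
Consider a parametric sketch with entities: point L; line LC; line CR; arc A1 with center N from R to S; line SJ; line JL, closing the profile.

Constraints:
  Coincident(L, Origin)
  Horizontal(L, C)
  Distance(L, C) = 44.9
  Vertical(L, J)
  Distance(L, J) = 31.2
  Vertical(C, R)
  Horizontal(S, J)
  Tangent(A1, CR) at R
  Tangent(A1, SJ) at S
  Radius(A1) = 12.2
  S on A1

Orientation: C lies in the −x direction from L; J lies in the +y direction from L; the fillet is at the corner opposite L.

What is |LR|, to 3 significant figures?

48.8

L is at the origin; LC is horizontal with |LC| = 44.9 and C on the −x side, so C = (-44.9, 0.00). L and J share the same x with |LJ| = 31.2 and J on the +y side, so J = (0.00, 31.2). The virtual corner opposite L is at (-44.9, 31.2). Tangency of A1 to CR means the radius NR is perpendicular to CR and since A1 is tangent to SJ there, NS ⟂ SJ, with radius 12.2, so the center N sits 12.2 in from both sides at N = (-32.7, 19.0). That places the tangent points at R = (-44.9, 19.0) on CR and S = (-32.7, 31.2) on SJ. Then |LR| = |R − L| = 48.8.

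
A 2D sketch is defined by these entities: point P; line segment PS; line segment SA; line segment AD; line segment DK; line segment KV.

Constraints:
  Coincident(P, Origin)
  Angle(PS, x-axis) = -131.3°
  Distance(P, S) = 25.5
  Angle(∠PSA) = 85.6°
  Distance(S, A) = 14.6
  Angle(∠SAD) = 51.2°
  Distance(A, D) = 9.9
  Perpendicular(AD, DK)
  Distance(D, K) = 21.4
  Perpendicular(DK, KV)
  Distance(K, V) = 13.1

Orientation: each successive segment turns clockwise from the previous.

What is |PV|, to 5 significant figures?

41.378

P is at the origin; PS runs at -131.3° with length 25.5, so S = (-16.830, -19.157). ∠PSA = 85.6° gives SA at 134.30° from the x-axis; with |SA| = 14.6, A = (-27.027, -8.7081). ∠SAD = 51.2° gives AD at 5.5000° from the x-axis; with |AD| = 9.9, D = (-17.172, -7.7592). The perpendicularity gives DK at right angles to AD, so DK runs at -84.500°; with |DK| = 21.4, K = (-15.121, -29.061). DK ⟂ KV, so KV runs at -174.50°; with |KV| = 13.1, V = (-28.161, -30.316). Then |PV| = |V − P| = 41.378.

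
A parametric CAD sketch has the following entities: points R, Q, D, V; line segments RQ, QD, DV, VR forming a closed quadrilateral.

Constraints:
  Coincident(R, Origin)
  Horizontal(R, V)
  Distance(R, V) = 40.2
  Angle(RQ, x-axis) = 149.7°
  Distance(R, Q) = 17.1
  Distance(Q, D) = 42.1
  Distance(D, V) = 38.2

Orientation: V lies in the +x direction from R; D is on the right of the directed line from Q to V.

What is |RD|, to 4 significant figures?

27.00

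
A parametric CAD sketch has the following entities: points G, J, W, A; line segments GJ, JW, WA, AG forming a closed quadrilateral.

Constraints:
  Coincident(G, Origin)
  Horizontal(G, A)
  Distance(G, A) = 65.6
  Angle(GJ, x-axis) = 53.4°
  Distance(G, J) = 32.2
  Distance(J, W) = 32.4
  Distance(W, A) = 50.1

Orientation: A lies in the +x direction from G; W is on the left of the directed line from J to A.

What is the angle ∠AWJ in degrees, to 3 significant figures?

76.9°

G is at the origin; GA is horizontal with |GA| = 65.6 and A in +x, so A = (65.6, 0). GJ runs at 53.4° with |GJ| = 32.2, so J = (19.2, 25.9). W is determined by |JW| = 32.4 and |WA| = 50.1 together: it lies at the intersection of circle(J, 32.4) and circle(A, 50.1). With |JA| = 53.1, the foot of the radical line on JA is 12.8 from J and the perpendicular offset is √(32.4² − 12.8²) = 29.8. Taking the left-of-JA solution: W = (44.9, 45.6).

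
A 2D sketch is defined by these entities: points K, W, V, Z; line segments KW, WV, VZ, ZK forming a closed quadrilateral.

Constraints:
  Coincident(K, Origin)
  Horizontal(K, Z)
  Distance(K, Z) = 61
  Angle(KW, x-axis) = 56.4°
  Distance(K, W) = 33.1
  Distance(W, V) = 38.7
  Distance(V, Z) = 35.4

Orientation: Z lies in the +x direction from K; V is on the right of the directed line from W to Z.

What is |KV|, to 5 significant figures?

28.910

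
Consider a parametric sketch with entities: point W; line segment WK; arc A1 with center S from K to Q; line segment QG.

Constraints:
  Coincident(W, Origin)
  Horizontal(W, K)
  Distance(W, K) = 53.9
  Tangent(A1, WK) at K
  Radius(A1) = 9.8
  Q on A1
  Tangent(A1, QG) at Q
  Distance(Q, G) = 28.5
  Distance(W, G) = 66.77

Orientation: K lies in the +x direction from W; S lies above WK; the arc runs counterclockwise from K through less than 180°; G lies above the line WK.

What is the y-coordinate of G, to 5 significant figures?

39.935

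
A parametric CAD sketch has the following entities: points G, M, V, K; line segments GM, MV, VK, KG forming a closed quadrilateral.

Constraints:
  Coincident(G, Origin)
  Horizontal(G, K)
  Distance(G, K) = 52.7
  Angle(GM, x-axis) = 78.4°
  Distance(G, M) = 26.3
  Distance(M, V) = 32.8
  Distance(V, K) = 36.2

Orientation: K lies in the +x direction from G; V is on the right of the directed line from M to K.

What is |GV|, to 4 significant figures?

17.55

G is at the origin; G and K share the same y with |GK| = 52.7 and K in +x, so K = (52.7, 0). GM runs at 78.4° with |GM| = 26.3, so M = (5.288, 25.76). V is determined by |MV| = 32.8 and |VK| = 36.2 together: it lies at the intersection of circle(M, 32.8) and circle(K, 36.2). With |MK| = 53.96, the foot of the radical line on MK is 24.81 from M and the perpendicular offset is √(32.8² − 24.81²) = 21.46. Taking the right-of-MK solution: V = (16.84, -4.936).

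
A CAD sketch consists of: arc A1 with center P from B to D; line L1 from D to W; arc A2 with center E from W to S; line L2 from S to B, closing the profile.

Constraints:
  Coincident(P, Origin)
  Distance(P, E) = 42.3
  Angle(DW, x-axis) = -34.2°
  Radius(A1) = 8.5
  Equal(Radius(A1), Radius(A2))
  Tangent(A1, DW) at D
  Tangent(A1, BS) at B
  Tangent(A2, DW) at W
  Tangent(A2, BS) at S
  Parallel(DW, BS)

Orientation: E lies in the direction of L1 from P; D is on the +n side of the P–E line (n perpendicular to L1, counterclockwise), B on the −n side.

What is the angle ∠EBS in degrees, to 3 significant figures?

11.4°

Tangency of A1 to both parallel lines with radius 8.5 puts D and B at P ± 8.5·n: D = (4.78, 7.03), B = (-4.78, -7.03). Equal radii place W and S the same way about E: W = E + 8.5·n = (39.8, -16.7), S = E − 8.5·n = (30.2, -30.8). Then cos ∠EBS = BE·BS / (|BE||BS|), giving 11.4°.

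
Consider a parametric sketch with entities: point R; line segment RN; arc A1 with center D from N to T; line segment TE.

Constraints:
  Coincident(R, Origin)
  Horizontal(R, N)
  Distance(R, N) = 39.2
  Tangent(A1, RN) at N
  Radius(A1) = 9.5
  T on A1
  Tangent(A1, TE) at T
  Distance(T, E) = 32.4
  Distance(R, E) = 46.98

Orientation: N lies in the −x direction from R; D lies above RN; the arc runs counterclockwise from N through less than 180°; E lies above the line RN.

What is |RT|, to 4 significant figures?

30.87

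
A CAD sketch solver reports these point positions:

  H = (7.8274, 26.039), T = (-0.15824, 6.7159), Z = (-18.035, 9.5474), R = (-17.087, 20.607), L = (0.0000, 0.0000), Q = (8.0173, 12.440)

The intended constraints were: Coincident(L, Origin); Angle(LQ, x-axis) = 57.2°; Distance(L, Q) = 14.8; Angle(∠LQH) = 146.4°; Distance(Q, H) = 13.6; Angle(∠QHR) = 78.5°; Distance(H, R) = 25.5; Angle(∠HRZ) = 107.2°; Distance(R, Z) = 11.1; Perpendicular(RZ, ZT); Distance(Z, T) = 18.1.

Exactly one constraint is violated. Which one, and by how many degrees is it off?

Perpendicular(RZ, ZT) — off by 4.10°.

L = (0.00, 0.00) ✓; LQ at 57.20° ✓; |LQ| = 14.80 ✓; ∠LQH = 146.4° ✓; |QH| = 13.60 ✓; ∠QHR = 78.50° ✓; |HR| = 25.50 ✓; ∠HRZ = 107.2° ✓; |RZ| = 11.10 ✓; ∠(RZ, ZT) = 85.90° ✗; |ZT| = 18.10 ✓.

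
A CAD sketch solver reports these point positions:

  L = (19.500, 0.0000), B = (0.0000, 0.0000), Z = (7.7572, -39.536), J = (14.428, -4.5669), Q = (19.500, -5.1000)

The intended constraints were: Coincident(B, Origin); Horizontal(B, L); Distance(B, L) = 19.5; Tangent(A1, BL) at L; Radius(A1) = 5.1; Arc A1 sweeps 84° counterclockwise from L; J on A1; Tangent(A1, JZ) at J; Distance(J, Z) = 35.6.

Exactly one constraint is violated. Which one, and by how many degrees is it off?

Tangent(A1, JZ) at J — off by 4.80°.

B = (0.00, 0.00) ✓; B.y = 0.00, L.y = 0.00 ✓; |BL| = 19.50 ✓; ∠(QL, LB) = 90.00° ✓; |QL| = 5.100 ✓; bearing(Q→J) − bearing(Q→L) = 84.00° ✓; |QJ| = 5.100 ✓; ∠(QJ, JZ) = 94.80° ✗; |JZ| = 35.60 ✓.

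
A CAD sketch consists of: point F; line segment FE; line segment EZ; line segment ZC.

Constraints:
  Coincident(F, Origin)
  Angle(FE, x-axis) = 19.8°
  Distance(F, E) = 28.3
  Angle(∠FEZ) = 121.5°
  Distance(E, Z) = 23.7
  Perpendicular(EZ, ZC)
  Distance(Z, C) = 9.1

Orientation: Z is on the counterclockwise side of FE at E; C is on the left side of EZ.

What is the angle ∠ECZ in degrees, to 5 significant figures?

68.995°

∠FEZ = 121.5°, so EZ runs at 19.8° + (180° − 121.5°) = 78.300° from the x-axis; with |EZ| = 23.7, Z = E + 23.7·(cos 78.300°, sin 78.300°) = (31.433, 32.794). The perpendicularity gives ZC at right angles to EZ; with |ZC| = 9.1 on the left of EZ, C = Z + 9.1·(-0.97922, 0.20279) = (22.522, 34.639). Then cos ∠ECZ = CE·CZ / (|CE||CZ|), giving 68.995°.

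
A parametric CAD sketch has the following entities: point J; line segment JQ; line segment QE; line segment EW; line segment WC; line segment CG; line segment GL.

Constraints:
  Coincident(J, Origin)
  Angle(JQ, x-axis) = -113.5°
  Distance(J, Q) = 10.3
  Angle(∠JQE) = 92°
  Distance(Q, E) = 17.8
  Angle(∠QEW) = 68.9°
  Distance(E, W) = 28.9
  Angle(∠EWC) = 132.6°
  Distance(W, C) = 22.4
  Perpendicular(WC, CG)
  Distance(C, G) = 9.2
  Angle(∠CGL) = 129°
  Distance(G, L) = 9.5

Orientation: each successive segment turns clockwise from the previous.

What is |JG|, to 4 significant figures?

23.18

∠EWC = 132.6° gives WC at 0.000° from the x-axis; with |WC| = 22.4, C = (21.29, 18.35). WC ⟂ CG, so CG runs at -90.00°; with |CG| = 9.2, G = (21.29, 9.151). Then |JG| = |G − J| = 23.18.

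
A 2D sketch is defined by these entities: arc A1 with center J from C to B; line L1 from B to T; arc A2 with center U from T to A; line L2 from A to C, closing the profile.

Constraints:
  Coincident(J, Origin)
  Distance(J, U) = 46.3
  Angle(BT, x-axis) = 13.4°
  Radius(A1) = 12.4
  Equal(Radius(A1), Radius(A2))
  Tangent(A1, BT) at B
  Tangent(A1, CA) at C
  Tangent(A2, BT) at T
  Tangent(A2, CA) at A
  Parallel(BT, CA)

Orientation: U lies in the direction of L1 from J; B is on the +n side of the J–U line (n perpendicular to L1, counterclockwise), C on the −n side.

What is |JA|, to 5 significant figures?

47.932

The slot axis is L1's direction at 13.4°, so u = (cos 13.4°, sin 13.4°) = (0.97278, 0.23175) and n = (−sin 13.4°, cos 13.4°) = (-0.23175, 0.97278). J is at the origin and U lies 46.3 along u from J, so U = 46.3·u = (45.040, 10.730). Tangency of A1 to both parallel lines with radius 12.4 puts B and C at J ± 12.4·n: B = (-2.8737, 12.062), C = (2.8737, -12.062). Equal radii place T and A the same way about U: T = U + 12.4·n = (42.166, 22.792), A = U − 12.4·n = (47.913, -1.3325). Then |JA| = |A − J| = 47.932.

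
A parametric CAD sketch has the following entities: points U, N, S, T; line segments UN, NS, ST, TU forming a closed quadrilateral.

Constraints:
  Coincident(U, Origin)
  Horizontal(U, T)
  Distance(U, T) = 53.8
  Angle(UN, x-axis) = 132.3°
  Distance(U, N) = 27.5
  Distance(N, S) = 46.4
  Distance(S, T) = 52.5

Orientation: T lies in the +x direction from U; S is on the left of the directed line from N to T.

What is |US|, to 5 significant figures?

47.736

U is at the origin; UT is horizontal with |UT| = 53.8 and T in +x, so T = (53.8, 0). UN runs at 132.3° with |UN| = 27.5, so N = (-18.508, 20.340). S is determined by |NS| = 46.4 and |ST| = 52.5 together: it lies at the intersection of circle(N, 46.4) and circle(T, 52.5). With |NT| = 75.114, the foot of the radical line on NT is 33.541 from N and the perpendicular offset is √(46.4² − 33.541²) = 32.062. Taking the left-of-NT solution: S = (22.462, 42.121).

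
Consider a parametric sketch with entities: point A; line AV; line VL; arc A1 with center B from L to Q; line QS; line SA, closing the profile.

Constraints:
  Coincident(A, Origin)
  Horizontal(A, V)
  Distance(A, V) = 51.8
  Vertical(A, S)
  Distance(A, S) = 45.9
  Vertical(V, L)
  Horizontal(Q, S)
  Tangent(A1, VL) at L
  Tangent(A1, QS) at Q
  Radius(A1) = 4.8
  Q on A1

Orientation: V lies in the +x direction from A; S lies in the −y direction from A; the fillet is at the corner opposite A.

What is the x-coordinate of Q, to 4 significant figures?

47.00

The virtual corner opposite A is at (51.80, -45.90). Since A1 is tangent to VL there, BL ⟂ VL and A1 meets QS tangentially, so BQ is at right angles to QS, with radius 4.8, so the center B sits 4.8 in from both sides at B = (47.00, -41.10). That places the tangent points at L = (51.80, -41.10) on VL and Q = (47.00, -45.90) on QS. So Q.x = 47.00.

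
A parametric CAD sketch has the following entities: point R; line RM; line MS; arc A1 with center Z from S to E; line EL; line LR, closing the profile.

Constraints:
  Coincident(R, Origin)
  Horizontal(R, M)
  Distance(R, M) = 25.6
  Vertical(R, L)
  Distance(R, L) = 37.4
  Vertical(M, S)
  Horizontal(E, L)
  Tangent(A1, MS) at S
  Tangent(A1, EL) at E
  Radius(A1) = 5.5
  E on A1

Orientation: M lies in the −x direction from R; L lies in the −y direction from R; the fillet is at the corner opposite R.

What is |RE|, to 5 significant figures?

42.459

R is at the origin; RM is horizontal with |RM| = 25.6 and M on the −x side, so M = (-25.600, 0.0000). RL is vertical with |RL| = 37.4 and L on the −y side, so L = (0.0000, -37.400). The virtual corner opposite R is at (-25.600, -37.400). Tangency of A1 to MS means the radius ZS is perpendicular to MS and since A1 is tangent to EL there, ZE ⟂ EL, with radius 5.5, so the center Z sits 5.5 in from both sides at Z = (-20.100, -31.900). That places the tangent points at S = (-25.600, -31.900) on MS and E = (-20.100, -37.400) on EL. Then |RE| = |E − R| = 42.459.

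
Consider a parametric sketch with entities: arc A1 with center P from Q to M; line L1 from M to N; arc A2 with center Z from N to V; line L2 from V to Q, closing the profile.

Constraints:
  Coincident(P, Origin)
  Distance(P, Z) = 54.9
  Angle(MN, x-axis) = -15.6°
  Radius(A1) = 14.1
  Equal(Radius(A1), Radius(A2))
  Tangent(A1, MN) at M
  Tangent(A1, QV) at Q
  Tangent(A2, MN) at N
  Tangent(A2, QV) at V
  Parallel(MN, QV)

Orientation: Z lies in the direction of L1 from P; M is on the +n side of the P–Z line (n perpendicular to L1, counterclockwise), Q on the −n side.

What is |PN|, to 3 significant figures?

56.7

Tangency of A1 to both parallel lines with radius 14.1 puts M and Q at P ± 14.1·n: M = (3.79, 13.6), Q = (-3.79, -13.6). Equal radii place N and V the same way about Z: N = Z + 14.1·n = (56.7, -1.18), V = Z − 14.1·n = (49.1, -28.3). Then |PN| = |N − P| = 56.7.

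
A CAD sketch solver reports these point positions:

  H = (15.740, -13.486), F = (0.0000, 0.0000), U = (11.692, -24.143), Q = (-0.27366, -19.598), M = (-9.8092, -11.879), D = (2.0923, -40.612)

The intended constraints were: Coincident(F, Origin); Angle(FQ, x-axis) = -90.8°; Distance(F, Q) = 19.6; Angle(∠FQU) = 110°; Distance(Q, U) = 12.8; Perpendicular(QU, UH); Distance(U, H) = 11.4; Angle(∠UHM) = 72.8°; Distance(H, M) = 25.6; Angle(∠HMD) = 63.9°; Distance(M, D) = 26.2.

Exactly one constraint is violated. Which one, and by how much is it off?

Distance(M, D) = 26.2 — off by 4.90.

F = (0.00, 0.00) ✓; FQ at -90.80° ✓; |FQ| = 19.60 ✓; ∠FQU = 110.0° ✓; |QU| = 12.80 ✓; ∠(QU, UH) = 90.00° ✓; |UH| = 11.40 ✓; ∠UHM = 72.80° ✓; |HM| = 25.60 ✓; ∠HMD = 63.90° ✓; |MD| = 31.10 ✗.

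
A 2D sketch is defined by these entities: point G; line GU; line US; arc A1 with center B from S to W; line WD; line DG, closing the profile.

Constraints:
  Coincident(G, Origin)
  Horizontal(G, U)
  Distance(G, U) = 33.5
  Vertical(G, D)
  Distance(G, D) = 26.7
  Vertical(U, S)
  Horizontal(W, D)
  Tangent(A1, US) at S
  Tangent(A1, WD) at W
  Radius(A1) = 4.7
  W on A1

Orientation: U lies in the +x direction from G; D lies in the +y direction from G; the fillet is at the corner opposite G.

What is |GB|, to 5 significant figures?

36.241

G is at the origin; GU is horizontal with |GU| = 33.5 and U on the +x side, so U = (33.500, 0.0000). G and D share the same x with |GD| = 26.7 and D on the +y side, so D = (0.0000, 26.700). The virtual corner opposite G is at (33.500, 26.700). The tangent condition forces BS to be normal to US and since A1 is tangent to WD there, BW ⟂ WD, with radius 4.7, so the center B sits 4.7 in from both sides at B = (28.800, 22.000). Then |GB| = |B − G| = 36.241.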